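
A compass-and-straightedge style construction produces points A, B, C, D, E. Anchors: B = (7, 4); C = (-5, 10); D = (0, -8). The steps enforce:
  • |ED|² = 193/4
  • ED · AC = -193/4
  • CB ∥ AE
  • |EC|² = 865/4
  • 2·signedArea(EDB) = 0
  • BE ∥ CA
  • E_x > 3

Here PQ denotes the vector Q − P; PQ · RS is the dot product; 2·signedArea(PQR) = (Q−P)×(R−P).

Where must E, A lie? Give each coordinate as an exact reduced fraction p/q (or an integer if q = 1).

A = (-17/2, 4)
E = (7/2, -2)

1. E_x = 7/2  [line -12·x + 7·y + 56 = 0 ∩ |ED|² = 193/4]
2. E_y = -2  [line -12·x + 7·y + 56 = 0 ∩ |ED|² = 193/4]
   → E = (7/2, -2)
3. A_x = -17/2  [CB ∥ AE ∩ BE ∥ CA]
4. A_y = 4  [CB ∥ AE ∩ BE ∥ CA]
   → A = (-17/2, 4)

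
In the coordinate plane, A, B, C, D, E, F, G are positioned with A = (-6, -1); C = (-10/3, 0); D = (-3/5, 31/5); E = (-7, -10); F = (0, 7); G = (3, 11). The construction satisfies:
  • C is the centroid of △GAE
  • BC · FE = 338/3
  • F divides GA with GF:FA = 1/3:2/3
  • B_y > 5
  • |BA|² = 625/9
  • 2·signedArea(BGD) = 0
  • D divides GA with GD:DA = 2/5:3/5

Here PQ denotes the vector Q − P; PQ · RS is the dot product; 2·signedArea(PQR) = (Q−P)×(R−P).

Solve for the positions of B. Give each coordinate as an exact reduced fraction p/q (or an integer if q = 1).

1. B_x = -1  [2·signedArea(BGD) = 0 ∩ BC · FE = 338/3]
2. B_y = 17/3  [2·signedArea(BGD) = 0 ∩ BC · FE = 338/3]
   → B = (-1, 17/3)

B = (-1, 17/3)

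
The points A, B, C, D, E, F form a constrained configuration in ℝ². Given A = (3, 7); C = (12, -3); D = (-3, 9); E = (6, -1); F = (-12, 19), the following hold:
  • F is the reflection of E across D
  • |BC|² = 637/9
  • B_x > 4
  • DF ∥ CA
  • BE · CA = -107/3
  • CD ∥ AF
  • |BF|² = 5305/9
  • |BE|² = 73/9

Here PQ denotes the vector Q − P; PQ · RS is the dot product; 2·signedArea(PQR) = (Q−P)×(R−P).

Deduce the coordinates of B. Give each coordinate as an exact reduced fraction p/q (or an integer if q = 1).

B = (5, 5/3)

1. B_x = 5  [line 9·x + -10·y + -85/3 = 0 ∩ |BE|² = 73/9]
2. B_y = 5/3  [line 9·x + -10·y + -85/3 = 0 ∩ |BE|² = 73/9]
   → B = (5, 5/3)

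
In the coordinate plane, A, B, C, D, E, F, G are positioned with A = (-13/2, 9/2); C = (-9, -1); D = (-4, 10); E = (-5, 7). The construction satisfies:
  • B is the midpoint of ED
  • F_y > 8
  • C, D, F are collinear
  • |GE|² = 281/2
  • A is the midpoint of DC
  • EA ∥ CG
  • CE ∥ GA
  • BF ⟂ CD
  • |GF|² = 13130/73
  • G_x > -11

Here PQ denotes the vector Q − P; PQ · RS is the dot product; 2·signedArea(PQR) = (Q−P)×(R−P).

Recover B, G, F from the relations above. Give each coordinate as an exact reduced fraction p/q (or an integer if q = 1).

B = (-9/2, 17/2)
F = (-679/146, 1251/146)
G = (-21/2, -7/2)

1. B_x = -9/2  [B is the midpoint of ED]
2. B_y = 17/2  [B is the midpoint of ED]
   → B = (-9/2, 17/2)
3. G_x = -21/2  [CE ∥ GA ∩ EA ∥ CG]
4. G_y = -7/2  [CE ∥ GA ∩ EA ∥ CG]
   → G = (-21/2, -7/2)
5. F_x = -679/146  [C, D, F are collinear ∩ BF ⟂ CD]
6. F_y = 1251/146  [C, D, F are collinear ∩ BF ⟂ CD]
   → F = (-679/146, 1251/146)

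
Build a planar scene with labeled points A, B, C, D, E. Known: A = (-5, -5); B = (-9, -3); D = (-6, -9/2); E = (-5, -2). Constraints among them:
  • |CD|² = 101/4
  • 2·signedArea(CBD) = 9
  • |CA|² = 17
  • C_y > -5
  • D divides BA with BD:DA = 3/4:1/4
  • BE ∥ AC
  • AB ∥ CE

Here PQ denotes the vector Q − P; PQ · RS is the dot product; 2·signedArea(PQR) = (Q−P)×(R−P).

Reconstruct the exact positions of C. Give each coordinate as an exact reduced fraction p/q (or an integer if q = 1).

C = (-1, -4)

1. C_x = -1  [AB ∥ CE ∩ BE ∥ AC]
2. C_y = -4  [AB ∥ CE ∩ BE ∥ AC]
   → C = (-1, -4)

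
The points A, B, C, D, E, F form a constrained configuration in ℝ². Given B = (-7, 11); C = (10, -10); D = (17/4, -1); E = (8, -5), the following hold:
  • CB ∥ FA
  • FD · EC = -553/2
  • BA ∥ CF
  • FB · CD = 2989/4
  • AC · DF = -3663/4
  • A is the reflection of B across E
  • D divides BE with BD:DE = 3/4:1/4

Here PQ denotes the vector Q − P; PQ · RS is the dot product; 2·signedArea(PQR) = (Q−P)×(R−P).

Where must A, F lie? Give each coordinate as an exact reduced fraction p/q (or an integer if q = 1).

1. A_x = 23  [A is the reflection of B across E]
2. A_y = -21  [A is the reflection of B across E]
   → A = (23, -21)
3. F_x = 40  [CB ∥ FA ∩ BA ∥ CF]
4. F_y = -42  [CB ∥ FA ∩ BA ∥ CF]
   → F = (40, -42)

A = (23, -21)
F = (40, -42)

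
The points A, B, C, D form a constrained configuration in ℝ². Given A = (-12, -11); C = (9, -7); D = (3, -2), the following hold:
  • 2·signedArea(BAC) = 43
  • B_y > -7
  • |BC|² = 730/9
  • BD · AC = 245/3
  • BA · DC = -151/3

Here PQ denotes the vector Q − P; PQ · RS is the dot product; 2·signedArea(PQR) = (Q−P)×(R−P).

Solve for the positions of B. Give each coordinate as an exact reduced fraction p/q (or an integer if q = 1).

B = (0, -20/3)

1. B_x = 0  [2·signedArea(BAC) = 43 ∩ BA · DC = -151/3]
2. B_y = -20/3  [2·signedArea(BAC) = 43 ∩ BA · DC = -151/3]
   → B = (0, -20/3)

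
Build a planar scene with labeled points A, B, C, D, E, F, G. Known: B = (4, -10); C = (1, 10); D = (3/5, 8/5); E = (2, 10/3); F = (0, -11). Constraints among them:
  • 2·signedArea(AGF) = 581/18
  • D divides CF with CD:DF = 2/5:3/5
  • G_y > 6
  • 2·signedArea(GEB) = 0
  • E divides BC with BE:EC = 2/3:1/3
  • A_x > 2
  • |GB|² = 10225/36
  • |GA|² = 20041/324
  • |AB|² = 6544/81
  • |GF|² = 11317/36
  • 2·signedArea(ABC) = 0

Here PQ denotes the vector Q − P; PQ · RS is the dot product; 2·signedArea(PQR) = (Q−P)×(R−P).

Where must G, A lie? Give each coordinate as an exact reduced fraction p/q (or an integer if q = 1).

1. G_x = 3/2  [line 40/3·x + 2·y + -100/3 = 0 ∩ |GF|² = 11317/36]
2. G_y = 20/3  [line 40/3·x + 2·y + -100/3 = 0 ∩ |GF|² = 11317/36]
   → G = (3/2, 20/3)
3. A_x = 8/3  [2·signedArea(ABC) = 0 ∩ 2·signedArea(AGF) = 581/18]
4. A_y = -10/9  [2·signedArea(ABC) = 0 ∩ 2·signedArea(AGF) = 581/18]
   → A = (8/3, -10/9)

A = (8/3, -10/9)
G = (3/2, 20/3)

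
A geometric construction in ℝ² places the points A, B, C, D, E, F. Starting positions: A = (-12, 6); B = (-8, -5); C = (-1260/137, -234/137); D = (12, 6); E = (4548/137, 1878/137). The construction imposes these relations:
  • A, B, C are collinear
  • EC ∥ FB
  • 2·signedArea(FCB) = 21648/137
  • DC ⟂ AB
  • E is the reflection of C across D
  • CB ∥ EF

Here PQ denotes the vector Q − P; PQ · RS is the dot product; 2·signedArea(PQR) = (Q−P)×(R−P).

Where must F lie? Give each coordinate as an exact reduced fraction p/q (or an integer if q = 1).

1. F_x = 4712/137  [EC ∥ FB ∩ CB ∥ EF]
2. F_y = 1427/137  [EC ∥ FB ∩ CB ∥ EF]
   → F = (4712/137, 1427/137)

F = (4712/137, 1427/137)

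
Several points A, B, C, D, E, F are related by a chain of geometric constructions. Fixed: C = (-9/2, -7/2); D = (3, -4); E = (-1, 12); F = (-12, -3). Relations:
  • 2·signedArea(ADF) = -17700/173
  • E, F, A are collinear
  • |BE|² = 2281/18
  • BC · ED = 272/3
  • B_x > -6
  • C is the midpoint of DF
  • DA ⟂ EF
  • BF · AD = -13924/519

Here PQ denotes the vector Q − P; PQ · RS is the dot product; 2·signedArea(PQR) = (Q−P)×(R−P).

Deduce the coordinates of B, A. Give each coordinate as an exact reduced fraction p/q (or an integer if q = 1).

A = (-1251/173, 606/173)
B = (-35/6, 11/6)

1. A_x = -1251/173  [E, F, A are collinear ∩ DA ⟂ EF]
2. A_y = 606/173  [E, F, A are collinear ∩ DA ⟂ EF]
   → A = (-1251/173, 606/173)
3. B_x = -35/6  [BF · AD = -13924/519 ∩ BC · ED = 272/3]
4. B_y = 11/6  [BF · AD = -13924/519 ∩ BC · ED = 272/3]
   → B = (-35/6, 11/6)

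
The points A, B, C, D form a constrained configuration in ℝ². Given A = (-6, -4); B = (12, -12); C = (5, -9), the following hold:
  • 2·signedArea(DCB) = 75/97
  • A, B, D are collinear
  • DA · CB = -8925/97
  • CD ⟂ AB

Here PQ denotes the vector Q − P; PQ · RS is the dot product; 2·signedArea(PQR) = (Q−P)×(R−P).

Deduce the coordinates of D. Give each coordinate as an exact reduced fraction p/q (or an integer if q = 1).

D = (489/97, -864/97)

1. D_x = 489/97  [A, B, D are collinear ∩ CD ⟂ AB]
2. D_y = -864/97  [A, B, D are collinear ∩ CD ⟂ AB]
   → D = (489/97, -864/97)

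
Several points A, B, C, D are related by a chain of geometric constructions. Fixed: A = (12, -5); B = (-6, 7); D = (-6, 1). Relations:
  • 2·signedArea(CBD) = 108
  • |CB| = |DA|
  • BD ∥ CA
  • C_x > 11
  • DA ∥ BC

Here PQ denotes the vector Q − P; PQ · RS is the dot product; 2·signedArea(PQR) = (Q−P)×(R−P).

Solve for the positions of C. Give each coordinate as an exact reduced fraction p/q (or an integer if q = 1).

1. C_x = 12  [BD ∥ CA ∩ DA ∥ BC]
2. C_y = 1  [BD ∥ CA ∩ DA ∥ BC]
   → C = (12, 1)

C = (12, 1)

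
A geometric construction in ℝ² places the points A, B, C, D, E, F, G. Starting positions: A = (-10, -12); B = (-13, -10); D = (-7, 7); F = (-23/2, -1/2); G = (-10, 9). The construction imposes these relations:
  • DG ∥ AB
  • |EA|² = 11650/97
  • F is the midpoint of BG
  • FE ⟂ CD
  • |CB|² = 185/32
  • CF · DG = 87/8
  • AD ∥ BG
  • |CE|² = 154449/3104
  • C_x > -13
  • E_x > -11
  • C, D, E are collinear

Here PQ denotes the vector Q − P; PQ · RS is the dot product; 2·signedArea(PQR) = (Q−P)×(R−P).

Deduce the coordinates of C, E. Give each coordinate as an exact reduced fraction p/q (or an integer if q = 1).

C = (-101/8, -61/8)
E = (-979/97, -101/97)

1. C_x = -101/8  [line 3·x + -2·y + 181/8 = 0 ∩ |CB|² = 185/32]
2. C_y = -61/8  [line 3·x + -2·y + 181/8 = 0 ∩ |CB|² = 185/32]
   → C = (-101/8, -61/8)
3. E_x = -979/97  [C, D, E are collinear ∩ FE ⟂ CD]
4. E_y = -101/97  [C, D, E are collinear ∩ FE ⟂ CD]
   → E = (-979/97, -101/97)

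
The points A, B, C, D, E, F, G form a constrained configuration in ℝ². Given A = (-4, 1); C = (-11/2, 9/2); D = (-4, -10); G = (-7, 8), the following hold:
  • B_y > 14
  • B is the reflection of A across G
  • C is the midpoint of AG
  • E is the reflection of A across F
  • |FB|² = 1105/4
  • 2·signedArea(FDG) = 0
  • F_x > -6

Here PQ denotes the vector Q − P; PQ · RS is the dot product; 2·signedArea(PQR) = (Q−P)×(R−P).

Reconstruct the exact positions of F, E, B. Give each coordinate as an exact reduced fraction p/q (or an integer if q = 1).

1. B_x = -10  [B is the reflection of A across G]
2. B_y = 15  [B is the reflection of A across G]
   → B = (-10, 15)
3. F_x = -11/2  [line -18·x + -3·y + -102 = 0 ∩ |FB|² = 1105/4]
4. F_y = -1  [line -18·x + -3·y + -102 = 0 ∩ |FB|² = 1105/4]
   → F = (-11/2, -1)
5. E_x = -7  [E is the reflection of A across F]
6. E_y = -3  [E is the reflection of A across F]
   → E = (-7, -3)

B = (-10, 15)
E = (-7, -3)
F = (-11/2, -1)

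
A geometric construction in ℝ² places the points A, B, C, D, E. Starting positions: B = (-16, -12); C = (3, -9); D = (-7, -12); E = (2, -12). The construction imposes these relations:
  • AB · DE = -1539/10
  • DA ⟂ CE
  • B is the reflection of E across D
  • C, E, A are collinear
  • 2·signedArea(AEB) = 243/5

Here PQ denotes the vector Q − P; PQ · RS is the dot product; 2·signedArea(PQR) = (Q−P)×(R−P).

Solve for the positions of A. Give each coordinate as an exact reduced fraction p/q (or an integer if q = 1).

A = (11/10, -147/10)

1. A_x = 11/10  [C, E, A are collinear ∩ DA ⟂ CE]
2. A_y = -147/10  [C, E, A are collinear ∩ DA ⟂ CE]
   → A = (11/10, -147/10)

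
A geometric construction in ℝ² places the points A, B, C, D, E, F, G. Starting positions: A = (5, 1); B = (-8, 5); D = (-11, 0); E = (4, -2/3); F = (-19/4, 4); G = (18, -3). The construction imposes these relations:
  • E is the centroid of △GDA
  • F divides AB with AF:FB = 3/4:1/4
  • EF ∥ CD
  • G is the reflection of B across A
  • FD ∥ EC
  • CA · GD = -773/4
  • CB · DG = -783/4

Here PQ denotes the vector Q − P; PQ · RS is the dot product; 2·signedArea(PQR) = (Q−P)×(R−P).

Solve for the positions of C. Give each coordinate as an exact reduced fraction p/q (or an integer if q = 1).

1. C_x = -9/4  [EF ∥ CD ∩ FD ∥ EC]
2. C_y = -14/3  [EF ∥ CD ∩ FD ∥ EC]
   → C = (-9/4, -14/3)

C = (-9/4, -14/3)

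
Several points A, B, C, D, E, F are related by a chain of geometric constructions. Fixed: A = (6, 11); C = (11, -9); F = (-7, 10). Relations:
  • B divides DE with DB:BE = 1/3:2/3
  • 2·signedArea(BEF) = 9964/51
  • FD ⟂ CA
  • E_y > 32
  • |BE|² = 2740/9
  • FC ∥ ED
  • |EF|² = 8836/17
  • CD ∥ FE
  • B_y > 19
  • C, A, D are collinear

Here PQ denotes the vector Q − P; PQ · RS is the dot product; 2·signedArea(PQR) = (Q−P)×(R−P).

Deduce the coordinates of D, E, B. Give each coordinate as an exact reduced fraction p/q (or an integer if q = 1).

1. D_x = 93/17  [C, A, D are collinear ∩ FD ⟂ CA]
2. D_y = 223/17  [C, A, D are collinear ∩ FD ⟂ CA]
   → D = (93/17, 223/17)
3. E_x = -213/17  [FC ∥ ED ∩ CD ∥ FE]
4. E_y = 546/17  [FC ∥ ED ∩ CD ∥ FE]
   → E = (-213/17, 546/17)
5. B_x = -9/17  [B divides DE with DB:BE = 1/3:2/3]
6. B_y = 992/51  [B divides DE with DB:BE = 1/3:2/3]
   → B = (-9/17, 992/51)

B = (-9/17, 992/51)
D = (93/17, 223/17)
E = (-213/17, 546/17)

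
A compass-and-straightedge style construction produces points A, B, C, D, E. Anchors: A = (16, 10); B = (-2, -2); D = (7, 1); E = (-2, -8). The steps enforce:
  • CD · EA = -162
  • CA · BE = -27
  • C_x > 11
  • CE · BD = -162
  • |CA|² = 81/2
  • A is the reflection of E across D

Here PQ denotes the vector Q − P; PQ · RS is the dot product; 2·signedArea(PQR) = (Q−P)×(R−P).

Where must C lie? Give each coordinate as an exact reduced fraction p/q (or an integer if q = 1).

1. C_x = 23/2  [CD · EA = -162 ∩ CE · BD = -162]
2. C_y = 11/2  [CD · EA = -162 ∩ CE · BD = -162]
   → C = (23/2, 11/2)

C = (23/2, 11/2)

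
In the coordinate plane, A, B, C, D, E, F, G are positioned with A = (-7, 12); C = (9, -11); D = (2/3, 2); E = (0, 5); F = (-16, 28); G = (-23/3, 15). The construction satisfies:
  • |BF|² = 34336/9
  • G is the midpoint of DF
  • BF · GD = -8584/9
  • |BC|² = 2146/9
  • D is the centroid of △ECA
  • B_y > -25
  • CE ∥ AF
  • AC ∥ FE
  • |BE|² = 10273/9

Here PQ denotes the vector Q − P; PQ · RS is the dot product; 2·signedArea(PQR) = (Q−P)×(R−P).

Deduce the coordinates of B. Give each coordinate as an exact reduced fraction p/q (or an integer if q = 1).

1. B_x = 52/3  [line -25/3·x + 13·y + 4108/9 = 0 ∩ |BF|² = 34336/9]
2. B_y = -24  [line -25/3·x + 13·y + 4108/9 = 0 ∩ |BF|² = 34336/9]
   → B = (52/3, -24)

B = (52/3, -24)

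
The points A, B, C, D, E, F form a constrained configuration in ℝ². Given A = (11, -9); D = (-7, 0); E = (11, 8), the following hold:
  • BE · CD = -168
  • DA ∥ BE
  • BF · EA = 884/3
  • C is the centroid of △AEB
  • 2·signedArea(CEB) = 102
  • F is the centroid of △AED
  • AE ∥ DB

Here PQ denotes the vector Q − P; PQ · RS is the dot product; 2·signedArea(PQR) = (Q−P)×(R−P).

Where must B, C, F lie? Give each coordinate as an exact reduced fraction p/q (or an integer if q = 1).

B = (-7, 17)
C = (5, 16/3)
F = (5, -1/3)

1. B_x = -7  [DA ∥ BE ∩ AE ∥ DB]
2. B_y = 17  [DA ∥ BE ∩ AE ∥ DB]
   → B = (-7, 17)
3. C_x = 5  [C is the centroid of △AEB]
4. C_y = 16/3  [C is the centroid of △AEB]
   → C = (5, 16/3)
5. F_x = 5  [F is the centroid of △AED]
6. F_y = -1/3  [F is the centroid of △AED]
   → F = (5, -1/3)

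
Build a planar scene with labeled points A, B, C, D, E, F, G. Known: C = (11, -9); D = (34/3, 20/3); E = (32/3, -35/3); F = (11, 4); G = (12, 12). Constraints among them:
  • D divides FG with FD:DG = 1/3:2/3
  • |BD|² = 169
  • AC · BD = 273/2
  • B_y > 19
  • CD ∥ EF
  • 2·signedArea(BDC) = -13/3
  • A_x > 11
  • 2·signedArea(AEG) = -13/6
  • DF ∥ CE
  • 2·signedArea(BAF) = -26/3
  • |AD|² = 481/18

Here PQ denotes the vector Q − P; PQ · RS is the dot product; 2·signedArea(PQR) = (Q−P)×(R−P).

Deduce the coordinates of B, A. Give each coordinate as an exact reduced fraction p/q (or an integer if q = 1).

A = (23/2, 3/2)
B = (34/3, 59/3)

1. B_x = 34/3  [line 47/3·x + -1/3·y + -171 = 0 ∩ |BD|² = 169]
2. B_y = 59/3  [line 47/3·x + -1/3·y + -171 = 0 ∩ |BD|² = 169]
   → B = (34/3, 59/3)
3. A_x = 23/2  [2·signedArea(BAF) = -26/3 ∩ 2·signedArea(AEG) = -13/6]
4. A_y = 3/2  [2·signedArea(BAF) = -26/3 ∩ 2·signedArea(AEG) = -13/6]
   → A = (23/2, 3/2)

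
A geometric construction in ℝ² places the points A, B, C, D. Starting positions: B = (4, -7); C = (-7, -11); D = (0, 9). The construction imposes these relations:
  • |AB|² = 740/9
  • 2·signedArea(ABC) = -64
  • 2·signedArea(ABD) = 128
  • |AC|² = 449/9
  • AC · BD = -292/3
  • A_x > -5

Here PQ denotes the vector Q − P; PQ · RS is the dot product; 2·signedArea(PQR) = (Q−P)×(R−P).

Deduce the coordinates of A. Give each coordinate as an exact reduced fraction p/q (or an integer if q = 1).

1. A_x = -14/3  [2·signedArea(ABD) = 128 ∩ AC · BD = -292/3]
2. A_y = -13/3  [2·signedArea(ABD) = 128 ∩ AC · BD = -292/3]
   → A = (-14/3, -13/3)

A = (-14/3, -13/3)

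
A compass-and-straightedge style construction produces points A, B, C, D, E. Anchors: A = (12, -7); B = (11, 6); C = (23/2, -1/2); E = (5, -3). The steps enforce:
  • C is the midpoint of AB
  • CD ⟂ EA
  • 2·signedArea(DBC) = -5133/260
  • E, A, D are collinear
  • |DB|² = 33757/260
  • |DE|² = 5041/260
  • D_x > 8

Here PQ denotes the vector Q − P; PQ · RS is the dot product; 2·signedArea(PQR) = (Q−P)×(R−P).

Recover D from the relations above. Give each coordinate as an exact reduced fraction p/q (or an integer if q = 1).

1. D_x = 1147/130  [E, A, D are collinear ∩ CD ⟂ EA]
2. D_y = -337/65  [E, A, D are collinear ∩ CD ⟂ EA]
   → D = (1147/130, -337/65)

D = (1147/130, -337/65)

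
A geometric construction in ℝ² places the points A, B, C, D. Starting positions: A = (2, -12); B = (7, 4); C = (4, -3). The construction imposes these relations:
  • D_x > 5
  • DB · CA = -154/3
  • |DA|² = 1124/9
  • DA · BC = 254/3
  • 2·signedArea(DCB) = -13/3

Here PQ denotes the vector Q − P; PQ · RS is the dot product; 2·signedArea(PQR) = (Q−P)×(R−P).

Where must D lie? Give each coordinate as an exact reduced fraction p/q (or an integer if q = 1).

D = (16/3, -4/3)

1. D_x = 16/3  [DB · CA = -154/3 ∩ 2·signedArea(DCB) = -13/3]
2. D_y = -4/3  [DB · CA = -154/3 ∩ 2·signedArea(DCB) = -13/3]
   → D = (16/3, -4/3)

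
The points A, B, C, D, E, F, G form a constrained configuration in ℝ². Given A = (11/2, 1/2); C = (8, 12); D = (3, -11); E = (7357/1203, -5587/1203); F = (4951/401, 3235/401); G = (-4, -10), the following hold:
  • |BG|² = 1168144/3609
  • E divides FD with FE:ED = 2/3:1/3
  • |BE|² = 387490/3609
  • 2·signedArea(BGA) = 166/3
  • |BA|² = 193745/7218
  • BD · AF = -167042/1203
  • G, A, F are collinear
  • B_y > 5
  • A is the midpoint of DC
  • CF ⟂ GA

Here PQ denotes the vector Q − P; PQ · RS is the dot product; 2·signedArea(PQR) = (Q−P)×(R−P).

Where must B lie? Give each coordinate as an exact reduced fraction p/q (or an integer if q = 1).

B = (5876/1203, 6790/1203)

1. B_x = 5876/1203  [BD · AF = -167042/1203 ∩ 2·signedArea(BGA) = 166/3]
2. B_y = 6790/1203  [BD · AF = -167042/1203 ∩ 2·signedArea(BGA) = 166/3]
   → B = (5876/1203, 6790/1203)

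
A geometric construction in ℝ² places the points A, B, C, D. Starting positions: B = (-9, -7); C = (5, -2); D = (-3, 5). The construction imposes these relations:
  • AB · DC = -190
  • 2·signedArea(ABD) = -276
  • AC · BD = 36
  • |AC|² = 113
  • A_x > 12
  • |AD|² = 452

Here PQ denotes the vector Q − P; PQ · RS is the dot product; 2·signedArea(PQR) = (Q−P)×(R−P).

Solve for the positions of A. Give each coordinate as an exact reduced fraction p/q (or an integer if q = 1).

A = (13, -9)

1. A_x = 13  [AC · BD = 36 ∩ AB · DC = -190]
2. A_y = -9  [AC · BD = 36 ∩ AB · DC = -190]
   → A = (13, -9)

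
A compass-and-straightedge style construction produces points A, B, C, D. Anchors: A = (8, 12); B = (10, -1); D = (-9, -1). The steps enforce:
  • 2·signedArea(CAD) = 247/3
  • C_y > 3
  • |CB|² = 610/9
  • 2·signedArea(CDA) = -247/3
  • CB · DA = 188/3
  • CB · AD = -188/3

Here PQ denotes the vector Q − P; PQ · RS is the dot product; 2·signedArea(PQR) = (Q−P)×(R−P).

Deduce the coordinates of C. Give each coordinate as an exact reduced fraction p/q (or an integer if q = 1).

C = (3, 10/3)

1. C_x = 3  [2·signedArea(CDA) = -247/3 ∩ CB · AD = -188/3]
2. C_y = 10/3  [2·signedArea(CDA) = -247/3 ∩ CB · AD = -188/3]
   → C = (3, 10/3)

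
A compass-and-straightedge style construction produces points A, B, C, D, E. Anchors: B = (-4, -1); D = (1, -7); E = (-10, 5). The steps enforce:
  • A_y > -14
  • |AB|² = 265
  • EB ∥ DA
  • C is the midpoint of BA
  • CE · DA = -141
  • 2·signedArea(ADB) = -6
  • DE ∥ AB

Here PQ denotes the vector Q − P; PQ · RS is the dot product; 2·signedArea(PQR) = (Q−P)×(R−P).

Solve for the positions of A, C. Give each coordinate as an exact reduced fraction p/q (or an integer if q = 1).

A = (7, -13)
C = (3/2, -7)

1. A_x = 7  [DE ∥ AB ∩ EB ∥ DA]
2. A_y = -13  [DE ∥ AB ∩ EB ∥ DA]
   → A = (7, -13)
3. C_x = 3/2  [C is the midpoint of BA]
4. C_y = -7  [C is the midpoint of BA]
   → C = (3/2, -7)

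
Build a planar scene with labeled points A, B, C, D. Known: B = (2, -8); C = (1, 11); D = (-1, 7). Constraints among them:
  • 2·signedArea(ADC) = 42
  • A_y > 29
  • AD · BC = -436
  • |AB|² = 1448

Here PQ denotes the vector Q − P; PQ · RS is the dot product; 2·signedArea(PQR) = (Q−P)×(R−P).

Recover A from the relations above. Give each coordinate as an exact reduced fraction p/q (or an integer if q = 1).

1. A_x = 0  [2·signedArea(ADC) = 42 ∩ AD · BC = -436]
2. A_y = 30  [2·signedArea(ADC) = 42 ∩ AD · BC = -436]
   → A = (0, 30)

A = (0, 30)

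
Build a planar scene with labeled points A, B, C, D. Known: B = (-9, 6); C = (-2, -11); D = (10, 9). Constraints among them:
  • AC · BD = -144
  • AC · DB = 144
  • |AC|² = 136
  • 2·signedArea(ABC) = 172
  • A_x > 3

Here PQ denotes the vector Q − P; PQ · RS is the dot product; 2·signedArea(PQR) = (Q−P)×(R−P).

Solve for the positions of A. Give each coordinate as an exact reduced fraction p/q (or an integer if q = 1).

A = (4, -1)

1. A_x = 4  [2·signedArea(ABC) = 172 ∩ AC · BD = -144]
2. A_y = -1  [2·signedArea(ABC) = 172 ∩ AC · BD = -144]
   → A = (4, -1)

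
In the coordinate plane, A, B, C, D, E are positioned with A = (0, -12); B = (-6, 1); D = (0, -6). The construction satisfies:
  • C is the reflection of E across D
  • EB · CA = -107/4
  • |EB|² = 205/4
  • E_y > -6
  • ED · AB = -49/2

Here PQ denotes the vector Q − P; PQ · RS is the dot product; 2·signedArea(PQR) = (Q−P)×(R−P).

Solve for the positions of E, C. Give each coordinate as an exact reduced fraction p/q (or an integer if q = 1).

1. E_x = -3  [line 6·x + -13·y + -107/2 = 0 ∩ |EB|² = 205/4]
2. E_y = -11/2  [line 6·x + -13·y + -107/2 = 0 ∩ |EB|² = 205/4]
   → E = (-3, -11/2)
3. C_x = 3  [EB · CA = -107/4 ∩ C is the reflection of E across D]
4. C_y = -13/2  [EB · CA = -107/4 ∩ C is the reflection of E across D]
   → C = (3, -13/2)

C = (3, -13/2)
E = (-3, -11/2)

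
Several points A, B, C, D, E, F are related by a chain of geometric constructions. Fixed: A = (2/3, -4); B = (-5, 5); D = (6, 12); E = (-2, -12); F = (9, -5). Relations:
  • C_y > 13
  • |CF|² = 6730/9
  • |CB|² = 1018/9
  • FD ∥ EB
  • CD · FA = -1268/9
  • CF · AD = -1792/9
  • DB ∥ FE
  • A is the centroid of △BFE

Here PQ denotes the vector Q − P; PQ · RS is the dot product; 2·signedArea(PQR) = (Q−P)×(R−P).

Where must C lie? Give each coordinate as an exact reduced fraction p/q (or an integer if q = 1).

C = (-32/3, 14)

1. C_x = -32/3  [CD · FA = -1268/9 ∩ CF · AD = -1792/9]
2. C_y = 14  [CD · FA = -1268/9 ∩ CF · AD = -1792/9]
   → C = (-32/3, 14)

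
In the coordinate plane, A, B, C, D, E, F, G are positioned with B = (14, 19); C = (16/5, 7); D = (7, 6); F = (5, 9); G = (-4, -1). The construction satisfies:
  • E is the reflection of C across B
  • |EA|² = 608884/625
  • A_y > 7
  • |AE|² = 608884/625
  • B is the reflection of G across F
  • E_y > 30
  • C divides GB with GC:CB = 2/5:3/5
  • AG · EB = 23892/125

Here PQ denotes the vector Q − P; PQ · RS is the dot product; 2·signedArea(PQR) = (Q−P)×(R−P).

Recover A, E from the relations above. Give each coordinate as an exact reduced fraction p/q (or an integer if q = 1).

A = (98/25, 39/5)
E = (124/5, 31)

1. E_x = 124/5  [E is the reflection of C across B]
2. E_y = 31  [E is the reflection of C across B]
   → E = (124/5, 31)
3. A_x = 98/25  [line 54/5·x + 12·y + -16992/125 = 0 ∩ |AE|² = 608884/625]
4. A_y = 39/5  [line 54/5·x + 12·y + -16992/125 = 0 ∩ |AE|² = 608884/625]
   → A = (98/25, 39/5)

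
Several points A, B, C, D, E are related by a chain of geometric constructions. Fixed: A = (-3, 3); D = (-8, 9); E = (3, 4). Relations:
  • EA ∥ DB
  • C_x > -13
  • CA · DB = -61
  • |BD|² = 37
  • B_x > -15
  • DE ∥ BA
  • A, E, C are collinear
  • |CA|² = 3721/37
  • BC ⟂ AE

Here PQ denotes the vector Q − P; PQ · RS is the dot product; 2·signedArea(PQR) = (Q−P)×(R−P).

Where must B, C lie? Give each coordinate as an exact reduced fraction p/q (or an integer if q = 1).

1. B_x = -14  [DE ∥ BA ∩ EA ∥ DB]
2. B_y = 8  [DE ∥ BA ∩ EA ∥ DB]
   → B = (-14, 8)
3. C_x = -477/37  [A, E, C are collinear ∩ BC ⟂ AE]
4. C_y = 50/37  [A, E, C are collinear ∩ BC ⟂ AE]
   → C = (-477/37, 50/37)

B = (-14, 8)
C = (-477/37, 50/37)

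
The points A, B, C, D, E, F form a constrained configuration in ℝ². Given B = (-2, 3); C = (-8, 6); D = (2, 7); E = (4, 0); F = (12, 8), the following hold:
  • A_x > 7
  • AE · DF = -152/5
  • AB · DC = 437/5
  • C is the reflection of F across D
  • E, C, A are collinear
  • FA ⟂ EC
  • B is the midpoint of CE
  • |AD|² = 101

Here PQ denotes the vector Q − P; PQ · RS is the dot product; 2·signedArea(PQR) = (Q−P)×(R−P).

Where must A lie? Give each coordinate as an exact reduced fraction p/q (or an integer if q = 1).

A = (36/5, -8/5)

1. A_x = 36/5  [E, C, A are collinear ∩ FA ⟂ EC]
2. A_y = -8/5  [E, C, A are collinear ∩ FA ⟂ EC]
   → A = (36/5, -8/5)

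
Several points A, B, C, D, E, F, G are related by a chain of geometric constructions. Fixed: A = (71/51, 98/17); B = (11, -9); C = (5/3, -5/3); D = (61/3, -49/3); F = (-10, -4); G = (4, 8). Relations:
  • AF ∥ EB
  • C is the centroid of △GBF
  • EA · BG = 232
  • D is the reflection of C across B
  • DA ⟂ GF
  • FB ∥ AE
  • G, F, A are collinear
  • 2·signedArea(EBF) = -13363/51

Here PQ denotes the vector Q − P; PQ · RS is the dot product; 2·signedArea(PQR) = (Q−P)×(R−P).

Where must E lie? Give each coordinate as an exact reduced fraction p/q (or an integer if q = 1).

1. E_x = 1142/51  [AF ∥ EB ∩ FB ∥ AE]
2. E_y = 13/17  [AF ∥ EB ∩ FB ∥ AE]
   → E = (1142/51, 13/17)

E = (1142/51, 13/17)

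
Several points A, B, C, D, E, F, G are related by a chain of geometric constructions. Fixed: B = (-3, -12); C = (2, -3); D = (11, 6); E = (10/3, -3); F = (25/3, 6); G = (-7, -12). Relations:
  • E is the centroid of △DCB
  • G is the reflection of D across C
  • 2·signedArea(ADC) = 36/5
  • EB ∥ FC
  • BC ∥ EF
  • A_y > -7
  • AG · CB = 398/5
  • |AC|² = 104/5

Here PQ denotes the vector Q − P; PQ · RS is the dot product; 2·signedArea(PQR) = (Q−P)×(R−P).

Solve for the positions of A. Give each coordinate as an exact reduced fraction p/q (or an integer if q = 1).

A = (-4/5, -33/5)

1. A_x = -4/5  [AG · CB = 398/5 ∩ 2·signedArea(ADC) = 36/5]
2. A_y = -33/5  [AG · CB = 398/5 ∩ 2·signedArea(ADC) = 36/5]
   → A = (-4/5, -33/5)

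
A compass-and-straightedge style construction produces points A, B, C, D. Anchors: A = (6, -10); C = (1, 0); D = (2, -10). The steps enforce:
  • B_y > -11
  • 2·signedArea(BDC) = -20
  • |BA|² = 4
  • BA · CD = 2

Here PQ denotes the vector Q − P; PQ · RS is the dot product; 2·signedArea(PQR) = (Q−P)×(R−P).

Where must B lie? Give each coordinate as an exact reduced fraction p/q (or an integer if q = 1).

B = (4, -10)

1. B_x = 4  [2·signedArea(BDC) = -20 ∩ BA · CD = 2]
2. B_y = -10  [2·signedArea(BDC) = -20 ∩ BA · CD = 2]
   → B = (4, -10)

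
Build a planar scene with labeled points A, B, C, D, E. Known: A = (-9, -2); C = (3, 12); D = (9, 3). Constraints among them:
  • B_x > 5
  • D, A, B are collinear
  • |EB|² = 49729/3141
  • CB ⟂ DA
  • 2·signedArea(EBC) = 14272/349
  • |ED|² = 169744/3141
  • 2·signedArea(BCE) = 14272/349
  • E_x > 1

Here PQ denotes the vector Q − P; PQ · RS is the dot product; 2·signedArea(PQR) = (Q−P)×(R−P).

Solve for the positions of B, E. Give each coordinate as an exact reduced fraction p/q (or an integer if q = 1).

1. B_x = 2007/349  [D, A, B are collinear ∩ CB ⟂ DA]
2. B_y = 732/349  [D, A, B are collinear ∩ CB ⟂ DA]
   → B = (2007/349, 732/349)
3. E_x = 669/349  [line -3456/349·x + -960/349·y + 7616/349 = 0 ∩ |EB|² = 49729/3141]
4. E_y = 1081/1047  [line -3456/349·x + -960/349·y + 7616/349 = 0 ∩ |EB|² = 49729/3141]
   → E = (669/349, 1081/1047)

B = (2007/349, 732/349)
E = (669/349, 1081/1047)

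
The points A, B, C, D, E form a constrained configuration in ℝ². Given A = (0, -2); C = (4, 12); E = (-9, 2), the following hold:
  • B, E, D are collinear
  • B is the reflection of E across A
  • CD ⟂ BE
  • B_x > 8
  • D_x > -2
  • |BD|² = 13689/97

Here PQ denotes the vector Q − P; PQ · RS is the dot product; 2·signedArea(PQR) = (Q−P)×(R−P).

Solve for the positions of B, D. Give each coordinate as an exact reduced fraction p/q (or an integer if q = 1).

1. B_x = 9  [B is the reflection of E across A]
2. B_y = -6  [B is the reflection of E across A]
   → B = (9, -6)
3. D_x = -180/97  [B, E, D are collinear ∩ CD ⟂ BE]
4. D_y = -114/97  [B, E, D are collinear ∩ CD ⟂ BE]
   → D = (-180/97, -114/97)

B = (9, -6)
D = (-180/97, -114/97)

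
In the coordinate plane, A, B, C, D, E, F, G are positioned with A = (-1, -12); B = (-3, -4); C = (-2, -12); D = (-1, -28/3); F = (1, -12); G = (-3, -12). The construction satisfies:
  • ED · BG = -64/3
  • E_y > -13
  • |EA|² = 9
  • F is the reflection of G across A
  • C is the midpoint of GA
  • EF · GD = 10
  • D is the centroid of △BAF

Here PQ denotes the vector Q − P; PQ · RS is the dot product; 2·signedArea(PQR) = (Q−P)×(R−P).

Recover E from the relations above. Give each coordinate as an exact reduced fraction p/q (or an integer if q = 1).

E = (-4, -12)

1. E_x = -4  [ED · BG = -64/3 ∩ EF · GD = 10]
2. E_y = -12  [ED · BG = -64/3 ∩ EF · GD = 10]
   → E = (-4, -12)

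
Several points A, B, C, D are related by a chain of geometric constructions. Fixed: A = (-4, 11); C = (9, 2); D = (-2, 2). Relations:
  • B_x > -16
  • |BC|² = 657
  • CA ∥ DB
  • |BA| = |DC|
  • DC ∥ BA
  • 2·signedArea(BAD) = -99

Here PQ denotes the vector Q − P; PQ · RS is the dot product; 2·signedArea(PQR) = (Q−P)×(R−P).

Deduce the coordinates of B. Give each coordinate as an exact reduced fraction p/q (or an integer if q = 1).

B = (-15, 11)

1. B_x = -15  [DC ∥ BA ∩ CA ∥ DB]
2. B_y = 11  [DC ∥ BA ∩ CA ∥ DB]
   → B = (-15, 11)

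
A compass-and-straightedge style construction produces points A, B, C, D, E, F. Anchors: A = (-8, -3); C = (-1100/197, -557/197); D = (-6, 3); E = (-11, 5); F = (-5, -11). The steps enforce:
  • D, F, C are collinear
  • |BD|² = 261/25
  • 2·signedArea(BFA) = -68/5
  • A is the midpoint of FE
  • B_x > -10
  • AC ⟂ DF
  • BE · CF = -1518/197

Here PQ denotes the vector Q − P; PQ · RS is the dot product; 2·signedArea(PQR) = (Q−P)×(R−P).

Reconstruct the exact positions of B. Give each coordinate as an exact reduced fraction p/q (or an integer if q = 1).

B = (-9, 21/5)

1. B_x = -9  [2·signedArea(BFA) = -68/5 ∩ BE · CF = -1518/197]
2. B_y = 21/5  [2·signedArea(BFA) = -68/5 ∩ BE · CF = -1518/197]
   → B = (-9, 21/5)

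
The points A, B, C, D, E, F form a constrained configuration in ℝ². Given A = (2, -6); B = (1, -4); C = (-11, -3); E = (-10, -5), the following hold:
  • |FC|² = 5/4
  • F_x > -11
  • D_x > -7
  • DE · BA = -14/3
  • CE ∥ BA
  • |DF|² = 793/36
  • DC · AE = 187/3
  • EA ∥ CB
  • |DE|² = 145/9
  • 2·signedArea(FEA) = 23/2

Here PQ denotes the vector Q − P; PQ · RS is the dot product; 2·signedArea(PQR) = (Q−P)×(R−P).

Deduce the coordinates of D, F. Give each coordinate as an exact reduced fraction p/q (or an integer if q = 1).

D = (-6, -16/3)
F = (-21/2, -4)

1. D_x = -6  [DE · BA = -14/3 ∩ DC · AE = 187/3]
2. D_y = -16/3  [DE · BA = -14/3 ∩ DC · AE = 187/3]
   → D = (-6, -16/3)
3. F_x = -21/2  [line 1·x + 12·y + 117/2 = 0 ∩ |FC|² = 5/4]
4. F_y = -4  [line 1·x + 12·y + 117/2 = 0 ∩ |FC|² = 5/4]
   → F = (-21/2, -4)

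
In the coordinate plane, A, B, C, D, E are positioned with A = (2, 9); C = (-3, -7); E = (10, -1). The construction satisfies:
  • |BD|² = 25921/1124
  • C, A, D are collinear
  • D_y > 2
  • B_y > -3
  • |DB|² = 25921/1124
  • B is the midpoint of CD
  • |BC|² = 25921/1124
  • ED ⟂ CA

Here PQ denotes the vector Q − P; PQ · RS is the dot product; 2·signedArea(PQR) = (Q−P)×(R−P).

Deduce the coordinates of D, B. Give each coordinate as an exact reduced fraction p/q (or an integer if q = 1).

1. D_x = -38/281  [C, A, D are collinear ∩ ED ⟂ CA]
2. D_y = 609/281  [C, A, D are collinear ∩ ED ⟂ CA]
   → D = (-38/281, 609/281)
3. B_x = -881/562  [B is the midpoint of CD]
4. B_y = -679/281  [B is the midpoint of CD]
   → B = (-881/562, -679/281)

B = (-881/562, -679/281)
D = (-38/281, 609/281)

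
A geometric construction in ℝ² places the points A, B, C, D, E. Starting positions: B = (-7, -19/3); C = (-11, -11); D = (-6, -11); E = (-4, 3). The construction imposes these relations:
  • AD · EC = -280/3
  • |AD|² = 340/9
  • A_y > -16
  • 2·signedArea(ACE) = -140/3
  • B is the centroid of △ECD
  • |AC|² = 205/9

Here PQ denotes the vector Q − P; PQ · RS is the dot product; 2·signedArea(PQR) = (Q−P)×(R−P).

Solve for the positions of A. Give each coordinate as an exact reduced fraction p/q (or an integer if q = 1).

1. A_x = -10  [AD · EC = -280/3 ∩ 2·signedArea(ACE) = -140/3]
2. A_y = -47/3  [AD · EC = -280/3 ∩ 2·signedArea(ACE) = -140/3]
   → A = (-10, -47/3)

A = (-10, -47/3)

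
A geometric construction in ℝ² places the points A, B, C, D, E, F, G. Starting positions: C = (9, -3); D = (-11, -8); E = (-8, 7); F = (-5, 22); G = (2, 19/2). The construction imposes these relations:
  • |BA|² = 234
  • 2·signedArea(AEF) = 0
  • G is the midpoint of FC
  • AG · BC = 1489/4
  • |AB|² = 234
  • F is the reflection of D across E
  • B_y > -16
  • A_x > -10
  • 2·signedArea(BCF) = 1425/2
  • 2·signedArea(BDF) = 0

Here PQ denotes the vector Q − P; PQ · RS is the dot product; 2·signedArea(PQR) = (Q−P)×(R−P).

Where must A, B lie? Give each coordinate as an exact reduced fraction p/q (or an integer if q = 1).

A = (-19/2, -1/2)
B = (-25/2, -31/2)

1. B_x = -25/2  [2·signedArea(BDF) = 0 ∩ 2·signedArea(BCF) = 1425/2]
2. B_y = -31/2  [2·signedArea(BDF) = 0 ∩ 2·signedArea(BCF) = 1425/2]
   → B = (-25/2, -31/2)
3. A_x = -19/2  [2·signedArea(AEF) = 0 ∩ AG · BC = 1489/4]
4. A_y = -1/2  [2·signedArea(AEF) = 0 ∩ AG · BC = 1489/4]
   → A = (-19/2, -1/2)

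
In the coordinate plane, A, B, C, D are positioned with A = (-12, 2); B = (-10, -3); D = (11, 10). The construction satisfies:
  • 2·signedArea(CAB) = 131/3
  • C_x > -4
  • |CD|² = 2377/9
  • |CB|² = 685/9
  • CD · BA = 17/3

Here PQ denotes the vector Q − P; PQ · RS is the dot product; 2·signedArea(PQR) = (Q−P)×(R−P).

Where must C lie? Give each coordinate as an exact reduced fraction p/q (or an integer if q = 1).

C = (-11/3, 3)

1. C_x = -11/3  [CD · BA = 17/3 ∩ 2·signedArea(CAB) = 131/3]
2. C_y = 3  [CD · BA = 17/3 ∩ 2·signedArea(CAB) = 131/3]
   → C = (-11/3, 3)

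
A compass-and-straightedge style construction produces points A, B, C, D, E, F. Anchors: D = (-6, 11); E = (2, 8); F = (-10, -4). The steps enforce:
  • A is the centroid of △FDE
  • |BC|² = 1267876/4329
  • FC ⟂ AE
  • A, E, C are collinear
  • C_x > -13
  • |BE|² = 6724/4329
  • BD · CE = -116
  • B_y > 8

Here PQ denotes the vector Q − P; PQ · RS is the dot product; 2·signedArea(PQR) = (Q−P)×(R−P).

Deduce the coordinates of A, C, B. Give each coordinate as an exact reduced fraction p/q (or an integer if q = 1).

A = (-14/3, 5)
B = (4526/1443, 4094/481)
C = (-5998/481, 716/481)

1. A_x = -14/3  [A is the centroid of △FDE]
2. A_y = 5  [A is the centroid of △FDE]
   → A = (-14/3, 5)
3. C_x = -5998/481  [A, E, C are collinear ∩ FC ⟂ AE]
4. C_y = 716/481  [A, E, C are collinear ∩ FC ⟂ AE]
   → C = (-5998/481, 716/481)
5. B_x = 4526/1443  [line -6960/481·x + -3132/481·y + 48488/481 = 0 ∩ |BC|² = 1267876/4329]
6. B_y = 4094/481  [line -6960/481·x + -3132/481·y + 48488/481 = 0 ∩ |BC|² = 1267876/4329]
   → B = (4526/1443, 4094/481)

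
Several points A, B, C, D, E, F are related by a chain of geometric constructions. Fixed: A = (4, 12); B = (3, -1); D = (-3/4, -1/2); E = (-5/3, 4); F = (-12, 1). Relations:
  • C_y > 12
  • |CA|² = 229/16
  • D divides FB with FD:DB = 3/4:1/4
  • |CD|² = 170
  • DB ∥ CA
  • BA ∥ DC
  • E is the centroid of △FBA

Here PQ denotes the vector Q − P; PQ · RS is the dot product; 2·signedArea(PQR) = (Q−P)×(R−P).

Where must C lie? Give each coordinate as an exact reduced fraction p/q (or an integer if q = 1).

C = (1/4, 25/2)

1. C_x = 1/4  [DB ∥ CA ∩ BA ∥ DC]
2. C_y = 25/2  [DB ∥ CA ∩ BA ∥ DC]
   → C = (1/4, 25/2)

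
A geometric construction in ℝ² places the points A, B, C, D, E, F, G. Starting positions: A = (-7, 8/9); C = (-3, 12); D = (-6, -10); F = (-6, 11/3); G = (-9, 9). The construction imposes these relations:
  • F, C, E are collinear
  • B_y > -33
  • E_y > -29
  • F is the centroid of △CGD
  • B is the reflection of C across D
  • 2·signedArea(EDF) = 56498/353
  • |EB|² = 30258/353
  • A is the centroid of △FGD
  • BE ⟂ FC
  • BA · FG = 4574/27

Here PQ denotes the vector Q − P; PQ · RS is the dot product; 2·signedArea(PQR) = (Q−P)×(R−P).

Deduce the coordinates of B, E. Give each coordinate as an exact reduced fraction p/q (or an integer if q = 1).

1. B_x = -9  [B is the reflection of C across D]
2. B_y = -32  [B is the reflection of C across D]
   → B = (-9, -32)
3. E_x = -6252/353  [F, C, E are collinear ∩ BE ⟂ FC]
4. E_y = -10189/353  [F, C, E are collinear ∩ BE ⟂ FC]
   → E = (-6252/353, -10189/353)

B = (-9, -32)
E = (-6252/353, -10189/353)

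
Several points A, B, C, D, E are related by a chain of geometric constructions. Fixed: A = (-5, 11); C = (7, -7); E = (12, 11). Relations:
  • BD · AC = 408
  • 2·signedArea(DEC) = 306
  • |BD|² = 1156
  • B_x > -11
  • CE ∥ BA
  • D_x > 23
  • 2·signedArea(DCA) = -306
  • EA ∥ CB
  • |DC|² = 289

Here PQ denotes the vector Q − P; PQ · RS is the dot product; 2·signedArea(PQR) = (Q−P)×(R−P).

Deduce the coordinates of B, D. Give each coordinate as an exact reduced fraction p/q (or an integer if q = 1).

B = (-10, -7)
D = (24, -7)

1. B_x = -10  [CE ∥ BA ∩ EA ∥ CB]
2. B_y = -7  [CE ∥ BA ∩ EA ∥ CB]
   → B = (-10, -7)
3. D_x = 24  [2·signedArea(DCA) = -306 ∩ 2·signedArea(DEC) = 306]
4. D_y = -7  [2·signedArea(DCA) = -306 ∩ 2·signedArea(DEC) = 306]
   → D = (24, -7)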